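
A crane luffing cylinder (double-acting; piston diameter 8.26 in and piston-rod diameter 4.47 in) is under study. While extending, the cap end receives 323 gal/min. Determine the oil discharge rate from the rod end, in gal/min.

Cap-side area A_cap = π/4 × (8.26 in)² = 53.59 in^2
Rod-side annular area A_ann = π/4 × (8.26² − 4.47²) = 37.89 in^2
Piston speed v = Q_in/A_cap; rod-end outflow Q_out = v × A_ann = Q_in × A_ann/A_cap.

Q_out ≈ 228 gal/min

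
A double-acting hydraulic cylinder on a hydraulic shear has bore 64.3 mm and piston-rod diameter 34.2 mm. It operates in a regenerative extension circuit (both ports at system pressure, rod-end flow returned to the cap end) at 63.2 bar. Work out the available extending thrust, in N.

With equal pressure on both faces, forces on the annular region cancel; the net push is pressure × rod cross-section.
Rod cross-section A_rod = π/4 × (34.2 mm)² = 918.6 mm^2
F = P × A_rod

F ≈ 5810 N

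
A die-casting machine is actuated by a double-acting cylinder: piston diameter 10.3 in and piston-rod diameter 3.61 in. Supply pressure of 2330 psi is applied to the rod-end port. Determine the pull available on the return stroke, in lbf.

Rod-side annular area A_ann = π/4 × (10.3² − 3.61²) = 73.09 in^2
On retraction the pressure acts on the annular area (bore minus rod).
F = P × A_ann

F ≈ 1.70e5 lbf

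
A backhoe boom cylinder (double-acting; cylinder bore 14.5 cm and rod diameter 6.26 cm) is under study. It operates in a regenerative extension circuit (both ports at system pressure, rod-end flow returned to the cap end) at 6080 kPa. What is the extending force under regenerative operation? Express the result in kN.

F ≈ 18.7 kN

With equal pressure on both faces, forces on the annular region cancel; the net push is pressure × rod cross-section.
Rod cross-section A_rod = π/4 × (6.26 cm)² = 30.78 cm^2
F = P × A_rod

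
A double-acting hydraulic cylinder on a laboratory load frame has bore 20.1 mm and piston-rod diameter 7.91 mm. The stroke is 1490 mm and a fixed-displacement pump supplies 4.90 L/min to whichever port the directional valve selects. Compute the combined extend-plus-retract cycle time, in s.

t ≈ 10.7 s

Cap-side area A_cap = π/4 × (20.1 mm)² = 317.3 mm^2
Rod-side annular area A_ann = π/4 × (20.1² − 7.91²) = 268.2 mm^2
t_ext = A_cap·L/Q = 5.789 s
t_ret = A_ann·L/Q = 4.893 s
t_cycle = t_ext + t_ret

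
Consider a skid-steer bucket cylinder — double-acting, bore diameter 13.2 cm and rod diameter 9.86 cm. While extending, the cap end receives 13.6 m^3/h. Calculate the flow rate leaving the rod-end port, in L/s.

Cap-side area A_cap = π/4 × (13.2 cm)² = 136.8 cm^2
Rod-side annular area A_ann = π/4 × (13.2² − 9.86²) = 60.49 cm^2
Piston speed v = Q_in/A_cap; rod-end outflow Q_out = v × A_ann = Q_in × A_ann/A_cap.

Q_out ≈ 1.67 L/s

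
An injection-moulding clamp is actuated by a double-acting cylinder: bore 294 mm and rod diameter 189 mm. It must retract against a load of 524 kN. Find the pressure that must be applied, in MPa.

P ≈ 13.2 MPa

Rod-side annular area A_ann = π/4 × (294² − 189²) = 39830 mm^2
Retraction: pressure acts on the annular area.
P = F / A = 524 kN / A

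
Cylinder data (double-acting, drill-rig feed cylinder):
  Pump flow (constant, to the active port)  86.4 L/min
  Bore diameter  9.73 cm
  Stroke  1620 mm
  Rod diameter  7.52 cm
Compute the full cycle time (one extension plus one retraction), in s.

t ≈ 11.7 s

Cap-side area A_cap = π/4 × (9.73 cm)² = 74.36 cm^2
Rod-side annular area A_ann = π/4 × (9.73² − 7.52²) = 29.94 cm^2
t_ext = A_cap·L/Q = 8.365 s
t_ret = A_ann·L/Q = 3.368 s
t_cycle = t_ext + t_ret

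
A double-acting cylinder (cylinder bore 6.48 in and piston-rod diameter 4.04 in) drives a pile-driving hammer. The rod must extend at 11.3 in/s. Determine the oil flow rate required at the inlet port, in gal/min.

Q ≈ 96.8 gal/min

Cap-side area A_cap = π/4 × (6.48 in)² = 32.98 in^2
Q = A × v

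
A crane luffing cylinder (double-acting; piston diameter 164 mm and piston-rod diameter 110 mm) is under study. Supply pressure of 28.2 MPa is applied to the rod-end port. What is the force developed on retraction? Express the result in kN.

Rod-side annular area A_ann = π/4 × (164² − 110²) = 11620 mm^2
On retraction the pressure acts on the annular area (bore minus rod).
F = P × A_ann

F ≈ 328 kN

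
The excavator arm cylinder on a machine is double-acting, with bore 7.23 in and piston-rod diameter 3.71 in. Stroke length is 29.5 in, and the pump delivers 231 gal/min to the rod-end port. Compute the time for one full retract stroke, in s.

t ≈ 1.00 s

Rod-side annular area A_ann = π/4 × (7.23² − 3.71²) = 30.24 in^2
Swept volume V = A × L; t = V / Q = A·L / Q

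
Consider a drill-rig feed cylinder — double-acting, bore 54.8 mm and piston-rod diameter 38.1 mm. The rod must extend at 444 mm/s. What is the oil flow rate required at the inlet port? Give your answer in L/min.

Cap-side area A_cap = π/4 × (54.8 mm)² = 2359 mm^2
Q = A × v

Q ≈ 62.8 L/min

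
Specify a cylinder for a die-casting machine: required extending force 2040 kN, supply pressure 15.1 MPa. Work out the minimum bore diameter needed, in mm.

D ≈ 415 mm

Extension force acts on the full piston face: F = P × (π/4)D².
D = √(4F / (πP)) = √(4 × 2040 kN / (π × 15.1 MPa))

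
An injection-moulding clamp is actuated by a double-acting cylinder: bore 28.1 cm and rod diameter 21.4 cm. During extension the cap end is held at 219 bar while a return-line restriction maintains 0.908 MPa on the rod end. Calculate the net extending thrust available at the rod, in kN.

F ≈ 1330 kN

Cap-side area A_cap = π/4 × (28.1 cm)² = 620.2 cm^2
Rod-side annular area A_ann = π/4 × (28.1² − 21.4²) = 260.5 cm^2
Net thrust = P_cap·A_cap − P_rod·A_ann = 1358 kN − 23.65 kN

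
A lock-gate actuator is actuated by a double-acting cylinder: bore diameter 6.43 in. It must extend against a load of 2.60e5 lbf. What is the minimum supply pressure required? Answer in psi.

P ≈ 8010 psi

Cap-side area A_cap = π/4 × (6.43 in)² = 32.47 in^2
P = F / A = 2.60e5 lbf / A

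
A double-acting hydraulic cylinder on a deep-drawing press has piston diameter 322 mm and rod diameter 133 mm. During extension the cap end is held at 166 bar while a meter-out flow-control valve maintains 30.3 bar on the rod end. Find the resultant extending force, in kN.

Cap-side area A_cap = π/4 × (322 mm)² = 81430 mm^2
Rod-side annular area A_ann = π/4 × (322² − 133²) = 67540 mm^2
Net thrust = P_cap·A_cap − P_rod·A_ann = 1352 kN − 204.6 kN

F ≈ 1150 kN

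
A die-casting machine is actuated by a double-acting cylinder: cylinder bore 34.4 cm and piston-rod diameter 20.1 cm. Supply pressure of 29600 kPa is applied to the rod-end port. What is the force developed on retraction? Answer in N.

F ≈ 1.81e6 N

Rod-side annular area A_ann = π/4 × (34.4² − 20.1²) = 612.1 cm^2
On retraction the pressure acts on the annular area (bore minus rod).
F = P × A_ann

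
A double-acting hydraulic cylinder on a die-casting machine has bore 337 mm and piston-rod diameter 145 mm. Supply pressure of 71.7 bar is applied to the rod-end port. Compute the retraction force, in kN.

Rod-side annular area A_ann = π/4 × (337² − 145²) = 72680 mm^2
On retraction the pressure acts on the annular area (bore minus rod).
F = P × A_ann

F ≈ 521 kN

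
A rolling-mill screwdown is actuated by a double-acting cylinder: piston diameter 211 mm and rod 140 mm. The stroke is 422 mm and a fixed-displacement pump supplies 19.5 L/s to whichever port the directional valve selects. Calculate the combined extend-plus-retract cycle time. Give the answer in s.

Cap-side area A_cap = π/4 × (211 mm)² = 34970 mm^2
Rod-side annular area A_ann = π/4 × (211² − 140²) = 19570 mm^2
t_ext = A_cap·L/Q = 0.7567 s
t_ret = A_ann·L/Q = 0.4236 s
t_cycle = t_ext + t_ret

t ≈ 1.18 s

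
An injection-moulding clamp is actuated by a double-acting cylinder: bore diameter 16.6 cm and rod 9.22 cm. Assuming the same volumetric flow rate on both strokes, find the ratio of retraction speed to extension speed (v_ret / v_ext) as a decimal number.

Cap-side area A_cap = π/4 × (16.6 cm)² = 216.4 cm^2
Rod-side annular area A_ann = π/4 × (16.6² − 9.22²) = 149.7 cm^2
For equal Q, v ∝ 1/A, so v_ret/v_ext = A_cap/A_ann.

v_ret/v_ext ≈ 1.45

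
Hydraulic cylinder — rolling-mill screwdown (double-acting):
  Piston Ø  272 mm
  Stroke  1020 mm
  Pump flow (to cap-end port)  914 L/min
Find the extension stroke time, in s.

t ≈ 3.89 s

Cap-side area A_cap = π/4 × (272 mm)² = 58110 mm^2
Swept volume V = A × L; t = V / Q = A·L / Q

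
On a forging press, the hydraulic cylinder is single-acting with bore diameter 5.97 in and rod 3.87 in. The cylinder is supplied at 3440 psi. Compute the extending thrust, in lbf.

Cap-side area A_cap = π/4 × (5.97 in)² = 27.99 in^2
F = P × A_cap = 3440 psi × A_cap

F ≈ 96300 lbf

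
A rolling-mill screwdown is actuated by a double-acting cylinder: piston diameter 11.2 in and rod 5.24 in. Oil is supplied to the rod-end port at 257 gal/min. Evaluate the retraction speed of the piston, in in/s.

Rod-side annular area A_ann = π/4 × (11.2² − 5.24²) = 76.96 in^2
Flow into the rod-end port fills the annular volume.
v = Q / A

v ≈ 12.9 in/s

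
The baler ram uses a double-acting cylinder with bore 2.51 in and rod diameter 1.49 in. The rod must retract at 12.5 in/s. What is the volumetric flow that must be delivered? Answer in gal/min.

Q ≈ 10.4 gal/min

Rod-side annular area A_ann = π/4 × (2.51² − 1.49²) = 3.204 in^2
Q = A × v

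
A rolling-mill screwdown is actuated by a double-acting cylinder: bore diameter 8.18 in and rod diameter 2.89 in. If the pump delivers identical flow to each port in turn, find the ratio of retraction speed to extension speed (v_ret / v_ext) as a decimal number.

v_ret/v_ext ≈ 1.14

Cap-side area A_cap = π/4 × (8.18 in)² = 52.55 in^2
Rod-side annular area A_ann = π/4 × (8.18² − 2.89²) = 45.99 in^2
For equal Q, v ∝ 1/A, so v_ret/v_ext = A_cap/A_ann.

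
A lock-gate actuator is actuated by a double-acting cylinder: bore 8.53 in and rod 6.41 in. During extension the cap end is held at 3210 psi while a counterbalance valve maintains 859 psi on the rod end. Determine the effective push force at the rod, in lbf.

Cap-side area A_cap = π/4 × (8.53 in)² = 57.15 in^2
Rod-side annular area A_ann = π/4 × (8.53² − 6.41²) = 24.88 in^2
Net thrust = P_cap·A_cap − P_rod·A_ann = 1.834e5 lbf − 21370 lbf

F ≈ 1.62e5 lbf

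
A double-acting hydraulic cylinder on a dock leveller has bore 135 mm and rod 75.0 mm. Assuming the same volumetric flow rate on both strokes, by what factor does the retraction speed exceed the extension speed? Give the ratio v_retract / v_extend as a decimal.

Cap-side area A_cap = π/4 × (135 mm)² = 14310 mm^2
Rod-side annular area A_ann = π/4 × (135² − 75.0²) = 9896 mm^2
For equal Q, v ∝ 1/A, so v_ret/v_ext = A_cap/A_ann.

v_ret/v_ext ≈ 1.45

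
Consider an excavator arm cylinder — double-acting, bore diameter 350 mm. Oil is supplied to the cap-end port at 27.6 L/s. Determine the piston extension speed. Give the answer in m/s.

v ≈ 0.287 m/s

Cap-side area A_cap = π/4 × (350 mm)² = 96210 mm^2
v = Q / A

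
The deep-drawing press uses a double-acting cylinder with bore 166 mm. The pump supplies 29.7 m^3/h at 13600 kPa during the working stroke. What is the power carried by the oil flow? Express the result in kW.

W ≈ 112 kW

Hydraulic power = P × Q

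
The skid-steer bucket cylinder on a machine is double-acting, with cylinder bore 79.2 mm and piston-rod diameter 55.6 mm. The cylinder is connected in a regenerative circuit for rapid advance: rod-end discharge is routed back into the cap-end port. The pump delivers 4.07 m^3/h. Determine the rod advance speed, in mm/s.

v ≈ 466 mm/s

In regeneration the rod-end outflow joins the pump flow into the cap end, so the net volume the pump must supply per unit advance equals the rod cross-section area.
Rod cross-section A_rod = π/4 × (55.6 mm)² = 2428 mm^2
v = Q_pump / A_rod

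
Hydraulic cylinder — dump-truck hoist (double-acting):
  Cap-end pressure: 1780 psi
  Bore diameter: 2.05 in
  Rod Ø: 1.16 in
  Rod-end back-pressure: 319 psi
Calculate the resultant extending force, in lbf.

Cap-side area A_cap = π/4 × (2.05 in)² = 3.301 in^2
Rod-side annular area A_ann = π/4 × (2.05² − 1.16²) = 2.244 in^2
Net thrust = P_cap·A_cap − P_rod·A_ann = 5875 lbf − 715.8 lbf

F ≈ 5160 lbf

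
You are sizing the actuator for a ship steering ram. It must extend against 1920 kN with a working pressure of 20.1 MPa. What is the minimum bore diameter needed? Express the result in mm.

D ≈ 349 mm

Extension force acts on the full piston face: F = P × (π/4)D².
D = √(4F / (πP)) = √(4 × 1920 kN / (π × 20.1 MPa))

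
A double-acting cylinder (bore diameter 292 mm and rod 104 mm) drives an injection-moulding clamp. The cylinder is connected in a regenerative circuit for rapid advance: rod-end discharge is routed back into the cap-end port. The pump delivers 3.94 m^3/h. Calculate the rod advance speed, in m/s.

v ≈ 0.129 m/s

In regeneration the rod-end outflow joins the pump flow into the cap end, so the net volume the pump must supply per unit advance equals the rod cross-section area.
Rod cross-section A_rod = π/4 × (104 mm)² = 8495 mm^2
v = Q_pump / A_rod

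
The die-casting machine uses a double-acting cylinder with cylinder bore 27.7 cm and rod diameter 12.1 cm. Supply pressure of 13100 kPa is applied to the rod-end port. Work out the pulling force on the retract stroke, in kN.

Rod-side annular area A_ann = π/4 × (27.7² − 12.1²) = 487.6 cm^2
On retraction the pressure acts on the annular area (bore minus rod).
F = P × A_ann

F ≈ 639 kN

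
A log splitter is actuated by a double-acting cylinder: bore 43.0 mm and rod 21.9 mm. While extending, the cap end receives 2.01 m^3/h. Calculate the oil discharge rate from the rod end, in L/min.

Cap-side area A_cap = π/4 × (43.0 mm)² = 1452 mm^2
Rod-side annular area A_ann = π/4 × (43.0² − 21.9²) = 1076 mm^2
Piston speed v = Q_in/A_cap; rod-end outflow Q_out = v × A_ann = Q_in × A_ann/A_cap.

Q_out ≈ 24.8 L/min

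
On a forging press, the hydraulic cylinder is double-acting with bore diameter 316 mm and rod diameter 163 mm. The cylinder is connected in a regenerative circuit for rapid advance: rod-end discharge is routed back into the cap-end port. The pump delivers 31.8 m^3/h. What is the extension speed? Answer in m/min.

v ≈ 25.4 m/min

In regeneration the rod-end outflow joins the pump flow into the cap end, so the net volume the pump must supply per unit advance equals the rod cross-section area.
Rod cross-section A_rod = π/4 × (163 mm)² = 20870 mm^2
v = Q_pump / A_rod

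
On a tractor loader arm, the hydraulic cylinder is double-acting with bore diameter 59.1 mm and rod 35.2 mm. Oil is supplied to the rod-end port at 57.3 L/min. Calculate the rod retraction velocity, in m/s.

Rod-side annular area A_ann = π/4 × (59.1² − 35.2²) = 1770 mm^2
Flow into the rod-end port fills the annular volume.
v = Q / A

v ≈ 0.540 m/s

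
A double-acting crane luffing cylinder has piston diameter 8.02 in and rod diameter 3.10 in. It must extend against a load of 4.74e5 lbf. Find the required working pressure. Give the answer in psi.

Cap-side area A_cap = π/4 × (8.02 in)² = 50.52 in^2
P = F / A = 4.74e5 lbf / A

P ≈ 9380 psi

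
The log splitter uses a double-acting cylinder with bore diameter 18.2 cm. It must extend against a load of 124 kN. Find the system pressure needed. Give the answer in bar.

P ≈ 47.7 bar

Cap-side area A_cap = π/4 × (18.2 cm)² = 260.2 cm^2
P = F / A = 124 kN / A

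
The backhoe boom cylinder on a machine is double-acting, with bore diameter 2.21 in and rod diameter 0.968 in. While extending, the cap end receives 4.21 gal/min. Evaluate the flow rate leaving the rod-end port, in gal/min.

Q_out ≈ 3.40 gal/min

Cap-side area A_cap = π/4 × (2.21 in)² = 3.836 in^2
Rod-side annular area A_ann = π/4 × (2.21² − 0.968²) = 3.100 in^2
Piston speed v = Q_in/A_cap; rod-end outflow Q_out = v × A_ann = Q_in × A_ann/A_cap.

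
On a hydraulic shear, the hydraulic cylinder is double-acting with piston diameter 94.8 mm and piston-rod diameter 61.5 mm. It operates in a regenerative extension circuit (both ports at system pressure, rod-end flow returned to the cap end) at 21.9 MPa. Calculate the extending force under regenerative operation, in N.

With equal pressure on both faces, forces on the annular region cancel; the net push is pressure × rod cross-section.
Rod cross-section A_rod = π/4 × (61.5 mm)² = 2971 mm^2
F = P × A_rod

F ≈ 65100 N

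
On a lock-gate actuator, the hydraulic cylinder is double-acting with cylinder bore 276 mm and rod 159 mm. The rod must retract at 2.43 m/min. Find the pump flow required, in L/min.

Q ≈ 97.1 L/min

Rod-side annular area A_ann = π/4 × (276² − 159²) = 39970 mm^2
Q = A × v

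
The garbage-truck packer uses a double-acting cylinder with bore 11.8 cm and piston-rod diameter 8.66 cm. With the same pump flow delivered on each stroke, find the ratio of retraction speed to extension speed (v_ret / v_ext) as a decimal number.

v_ret/v_ext ≈ 2.17

Cap-side area A_cap = π/4 × (11.8 cm)² = 109.4 cm^2
Rod-side annular area A_ann = π/4 × (11.8² − 8.66²) = 50.46 cm^2
For equal Q, v ∝ 1/A, so v_ret/v_ext = A_cap/A_ann.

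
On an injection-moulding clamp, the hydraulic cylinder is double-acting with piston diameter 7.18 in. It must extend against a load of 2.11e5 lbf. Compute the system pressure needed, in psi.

Cap-side area A_cap = π/4 × (7.18 in)² = 40.49 in^2
P = F / A = 2.11e5 lbf / A

P ≈ 5210 psi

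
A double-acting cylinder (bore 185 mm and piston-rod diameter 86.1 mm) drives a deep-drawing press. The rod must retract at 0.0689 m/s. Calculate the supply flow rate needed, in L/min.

Rod-side annular area A_ann = π/4 × (185² − 86.1²) = 21060 mm^2
Q = A × v

Q ≈ 87.1 L/min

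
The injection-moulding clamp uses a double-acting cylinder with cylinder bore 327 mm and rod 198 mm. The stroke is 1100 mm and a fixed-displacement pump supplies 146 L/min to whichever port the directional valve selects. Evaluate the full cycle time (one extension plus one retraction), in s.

Cap-side area A_cap = π/4 × (327 mm)² = 83980 mm^2
Rod-side annular area A_ann = π/4 × (327² − 198²) = 53190 mm^2
t_ext = A_cap·L/Q = 37.96 s
t_ret = A_ann·L/Q = 24.05 s
t_cycle = t_ext + t_ret

t ≈ 62.0 s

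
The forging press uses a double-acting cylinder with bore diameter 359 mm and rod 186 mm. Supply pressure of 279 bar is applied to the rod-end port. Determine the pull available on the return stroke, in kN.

Rod-side annular area A_ann = π/4 × (359² − 186²) = 74050 mm^2
On retraction the pressure acts on the annular area (bore minus rod).
F = P × A_ann

F ≈ 2070 kN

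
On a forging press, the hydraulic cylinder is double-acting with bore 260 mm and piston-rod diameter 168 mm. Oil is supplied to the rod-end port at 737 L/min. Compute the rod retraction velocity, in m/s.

Rod-side annular area A_ann = π/4 × (260² − 168²) = 30930 mm^2
Flow into the rod-end port fills the annular volume.
v = Q / A

v ≈ 0.397 m/s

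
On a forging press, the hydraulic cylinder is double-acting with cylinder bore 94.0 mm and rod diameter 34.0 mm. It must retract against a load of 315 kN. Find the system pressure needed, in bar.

P ≈ 522 bar

Rod-side annular area A_ann = π/4 × (94.0² − 34.0²) = 6032 mm^2
Retraction: pressure acts on the annular area.
P = F / A = 315 kN / A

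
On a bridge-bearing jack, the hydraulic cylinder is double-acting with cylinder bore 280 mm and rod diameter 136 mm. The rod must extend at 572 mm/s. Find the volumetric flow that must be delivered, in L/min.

Q ≈ 2110 L/min

Cap-side area A_cap = π/4 × (280 mm)² = 61580 mm^2
Q = A × v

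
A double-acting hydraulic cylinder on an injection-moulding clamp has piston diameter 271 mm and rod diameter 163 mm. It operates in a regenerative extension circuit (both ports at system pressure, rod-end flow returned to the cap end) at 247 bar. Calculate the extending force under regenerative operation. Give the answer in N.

F ≈ 5.15e5 N

With equal pressure on both faces, forces on the annular region cancel; the net push is pressure × rod cross-section.
Rod cross-section A_rod = π/4 × (163 mm)² = 20870 mm^2
F = P × A_rod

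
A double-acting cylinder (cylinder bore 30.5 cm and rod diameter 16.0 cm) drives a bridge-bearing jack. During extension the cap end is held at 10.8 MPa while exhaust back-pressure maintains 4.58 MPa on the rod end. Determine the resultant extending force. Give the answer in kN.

F ≈ 547 kN

Cap-side area A_cap = π/4 × (30.5 cm)² = 730.6 cm^2
Rod-side annular area A_ann = π/4 × (30.5² − 16.0²) = 529.6 cm^2
Net thrust = P_cap·A_cap − P_rod·A_ann = 789.1 kN − 242.5 kN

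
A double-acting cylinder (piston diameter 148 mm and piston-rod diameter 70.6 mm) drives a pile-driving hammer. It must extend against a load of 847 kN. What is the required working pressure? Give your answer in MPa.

P ≈ 49.2 MPa

Cap-side area A_cap = π/4 × (148 mm)² = 17200 mm^2
P = F / A = 847 kN / A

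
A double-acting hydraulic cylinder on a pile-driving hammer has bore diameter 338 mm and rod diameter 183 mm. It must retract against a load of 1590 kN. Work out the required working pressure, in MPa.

P ≈ 25.1 MPa

Rod-side annular area A_ann = π/4 × (338² − 183²) = 63420 mm^2
Retraction: pressure acts on the annular area.
P = F / A = 1590 kN / A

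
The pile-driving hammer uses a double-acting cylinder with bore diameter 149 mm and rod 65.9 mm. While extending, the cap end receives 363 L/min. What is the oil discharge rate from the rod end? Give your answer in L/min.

Cap-side area A_cap = π/4 × (149 mm)² = 17440 mm^2
Rod-side annular area A_ann = π/4 × (149² − 65.9²) = 14030 mm^2
Piston speed v = Q_in/A_cap; rod-end outflow Q_out = v × A_ann = Q_in × A_ann/A_cap.

Q_out ≈ 292 L/min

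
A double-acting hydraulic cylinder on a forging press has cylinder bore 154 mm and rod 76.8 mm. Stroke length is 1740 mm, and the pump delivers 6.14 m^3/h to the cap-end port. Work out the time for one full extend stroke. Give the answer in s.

Cap-side area A_cap = π/4 × (154 mm)² = 18630 mm^2
Swept volume V = A × L; t = V / Q = A·L / Q

t ≈ 19.0 s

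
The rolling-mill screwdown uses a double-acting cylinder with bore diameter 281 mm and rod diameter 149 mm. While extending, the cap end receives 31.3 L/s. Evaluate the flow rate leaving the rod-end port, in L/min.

Q_out ≈ 1350 L/min

Cap-side area A_cap = π/4 × (281 mm)² = 62020 mm^2
Rod-side annular area A_ann = π/4 × (281² − 149²) = 44580 mm^2
Piston speed v = Q_in/A_cap; rod-end outflow Q_out = v × A_ann = Q_in × A_ann/A_cap.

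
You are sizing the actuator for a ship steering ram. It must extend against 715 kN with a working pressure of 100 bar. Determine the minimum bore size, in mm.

Extension force acts on the full piston face: F = P × (π/4)D².
D = √(4F / (πP)) = √(4 × 715 kN / (π × 100 bar))

D ≈ 302 mm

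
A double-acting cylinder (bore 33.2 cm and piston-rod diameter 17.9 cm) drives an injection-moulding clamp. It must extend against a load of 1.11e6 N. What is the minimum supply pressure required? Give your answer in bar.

P ≈ 128 bar

Cap-side area A_cap = π/4 × (33.2 cm)² = 865.7 cm^2
P = F / A = 1.11e6 N / A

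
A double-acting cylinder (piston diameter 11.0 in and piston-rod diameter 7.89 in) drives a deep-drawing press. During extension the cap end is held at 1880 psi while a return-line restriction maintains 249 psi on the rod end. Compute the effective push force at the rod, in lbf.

F ≈ 1.67e5 lbf

Cap-side area A_cap = π/4 × (11.0 in)² = 95.03 in^2
Rod-side annular area A_ann = π/4 × (11.0² − 7.89²) = 46.14 in^2
Net thrust = P_cap·A_cap − P_rod·A_ann = 1.787e5 lbf − 11490 lbf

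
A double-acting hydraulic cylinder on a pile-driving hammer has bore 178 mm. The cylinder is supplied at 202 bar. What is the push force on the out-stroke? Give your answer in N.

Cap-side area A_cap = π/4 × (178 mm)² = 24880 mm^2
F = P × A_cap = 202 bar × A_cap

F ≈ 5.03e5 N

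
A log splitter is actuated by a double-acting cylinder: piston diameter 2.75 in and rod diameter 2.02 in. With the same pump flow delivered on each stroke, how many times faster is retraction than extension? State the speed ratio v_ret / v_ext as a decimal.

v_ret/v_ext ≈ 2.17

Cap-side area A_cap = π/4 × (2.75 in)² = 5.940 in^2
Rod-side annular area A_ann = π/4 × (2.75² − 2.02²) = 2.735 in^2
For equal Q, v ∝ 1/A, so v_ret/v_ext = A_cap/A_ann.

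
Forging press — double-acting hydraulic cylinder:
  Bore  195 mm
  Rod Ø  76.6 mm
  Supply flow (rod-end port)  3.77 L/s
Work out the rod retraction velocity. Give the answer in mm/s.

Rod-side annular area A_ann = π/4 × (195² − 76.6²) = 25260 mm^2
Flow into the rod-end port fills the annular volume.
v = Q / A

v ≈ 149 mm/s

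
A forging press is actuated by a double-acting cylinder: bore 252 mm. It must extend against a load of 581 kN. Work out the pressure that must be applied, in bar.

P ≈ 116 bar

Cap-side area A_cap = π/4 × (252 mm)² = 49880 mm^2
P = F / A = 581 kN / A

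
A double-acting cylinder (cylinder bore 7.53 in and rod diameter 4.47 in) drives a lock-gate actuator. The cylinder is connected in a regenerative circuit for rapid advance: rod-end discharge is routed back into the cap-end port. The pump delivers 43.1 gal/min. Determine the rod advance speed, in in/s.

v ≈ 10.6 in/s

In regeneration the rod-end outflow joins the pump flow into the cap end, so the net volume the pump must supply per unit advance equals the rod cross-section area.
Rod cross-section A_rod = π/4 × (4.47 in)² = 15.69 in^2
v = Q_pump / A_rod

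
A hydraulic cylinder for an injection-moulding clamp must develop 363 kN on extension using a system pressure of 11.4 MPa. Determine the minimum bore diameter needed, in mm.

Extension force acts on the full piston face: F = P × (π/4)D².
D = √(4F / (πP)) = √(4 × 363 kN / (π × 11.4 MPa))

D ≈ 201 mm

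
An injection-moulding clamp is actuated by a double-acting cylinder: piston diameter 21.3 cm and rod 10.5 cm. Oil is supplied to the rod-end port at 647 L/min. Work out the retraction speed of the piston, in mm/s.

Rod-side annular area A_ann = π/4 × (21.3² − 10.5²) = 269.7 cm^2
Flow into the rod-end port fills the annular volume.
v = Q / A

v ≈ 400 mm/s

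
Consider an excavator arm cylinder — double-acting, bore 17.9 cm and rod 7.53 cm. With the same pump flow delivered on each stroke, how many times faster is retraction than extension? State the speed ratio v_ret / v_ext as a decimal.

v_ret/v_ext ≈ 1.22

Cap-side area A_cap = π/4 × (17.9 cm)² = 251.6 cm^2
Rod-side annular area A_ann = π/4 × (17.9² − 7.53²) = 207.1 cm^2
For equal Q, v ∝ 1/A, so v_ret/v_ext = A_cap/A_ann.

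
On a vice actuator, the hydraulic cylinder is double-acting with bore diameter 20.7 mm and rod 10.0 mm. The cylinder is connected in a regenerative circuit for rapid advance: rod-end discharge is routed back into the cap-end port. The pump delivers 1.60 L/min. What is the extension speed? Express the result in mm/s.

In regeneration the rod-end outflow joins the pump flow into the cap end, so the net volume the pump must supply per unit advance equals the rod cross-section area.
Rod cross-section A_rod = π/4 × (10.0 mm)² = 78.54 mm^2
v = Q_pump / A_rod

v ≈ 340 mm/s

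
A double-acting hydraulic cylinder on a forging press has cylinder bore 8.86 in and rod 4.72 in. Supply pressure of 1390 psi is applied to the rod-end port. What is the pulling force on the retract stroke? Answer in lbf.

F ≈ 61400 lbf

Rod-side annular area A_ann = π/4 × (8.86² − 4.72²) = 44.16 in^2
On retraction the pressure acts on the annular area (bore minus rod).
F = P × A_ann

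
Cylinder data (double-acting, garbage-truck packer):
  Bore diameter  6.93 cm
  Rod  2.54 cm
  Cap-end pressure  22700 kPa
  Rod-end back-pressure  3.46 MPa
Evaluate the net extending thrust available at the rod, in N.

F ≈ 74300 N

Cap-side area A_cap = π/4 × (6.93 cm)² = 37.72 cm^2
Rod-side annular area A_ann = π/4 × (6.93² − 2.54²) = 32.65 cm^2
Net thrust = P_cap·A_cap − P_rod·A_ann = 85620 N − 11300 N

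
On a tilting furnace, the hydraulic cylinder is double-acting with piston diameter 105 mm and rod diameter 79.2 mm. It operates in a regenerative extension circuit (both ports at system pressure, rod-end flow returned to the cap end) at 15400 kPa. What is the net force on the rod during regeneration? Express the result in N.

F ≈ 75900 N

With equal pressure on both faces, forces on the annular region cancel; the net push is pressure × rod cross-section.
Rod cross-section A_rod = π/4 × (79.2 mm)² = 4927 mm^2
F = P × A_rod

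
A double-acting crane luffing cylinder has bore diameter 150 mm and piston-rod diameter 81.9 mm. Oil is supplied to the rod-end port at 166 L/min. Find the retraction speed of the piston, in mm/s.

Rod-side annular area A_ann = π/4 × (150² − 81.9²) = 12400 mm^2
Flow into the rod-end port fills the annular volume.
v = Q / A

v ≈ 223 mm/s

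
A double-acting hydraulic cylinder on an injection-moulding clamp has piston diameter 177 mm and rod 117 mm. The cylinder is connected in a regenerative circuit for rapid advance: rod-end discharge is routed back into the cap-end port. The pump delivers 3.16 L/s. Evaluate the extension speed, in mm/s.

v ≈ 294 mm/s

In regeneration the rod-end outflow joins the pump flow into the cap end, so the net volume the pump must supply per unit advance equals the rod cross-section area.
Rod cross-section A_rod = π/4 × (117 mm)² = 10750 mm^2
v = Q_pump / A_rod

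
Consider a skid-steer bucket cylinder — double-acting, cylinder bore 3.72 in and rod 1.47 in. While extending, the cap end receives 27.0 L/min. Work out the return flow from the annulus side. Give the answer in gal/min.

Cap-side area A_cap = π/4 × (3.72 in)² = 10.87 in^2
Rod-side annular area A_ann = π/4 × (3.72² − 1.47²) = 9.171 in^2
Piston speed v = Q_in/A_cap; rod-end outflow Q_out = v × A_ann = Q_in × A_ann/A_cap.

Q_out ≈ 6.02 gal/min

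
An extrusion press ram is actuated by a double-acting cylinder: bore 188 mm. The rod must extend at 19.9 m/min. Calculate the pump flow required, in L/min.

Cap-side area A_cap = π/4 × (188 mm)² = 27760 mm^2
Q = A × v

Q ≈ 552 L/min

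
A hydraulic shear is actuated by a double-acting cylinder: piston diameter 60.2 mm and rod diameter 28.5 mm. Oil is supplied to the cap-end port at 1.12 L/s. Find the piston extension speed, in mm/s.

v ≈ 393 mm/s

Cap-side area A_cap = π/4 × (60.2 mm)² = 2846 mm^2
v = Q / A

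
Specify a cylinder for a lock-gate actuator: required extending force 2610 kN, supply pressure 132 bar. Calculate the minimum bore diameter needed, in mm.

D ≈ 502 mm

Extension force acts on the full piston face: F = P × (π/4)D².
D = √(4F / (πP)) = √(4 × 2610 kN / (π × 132 bar))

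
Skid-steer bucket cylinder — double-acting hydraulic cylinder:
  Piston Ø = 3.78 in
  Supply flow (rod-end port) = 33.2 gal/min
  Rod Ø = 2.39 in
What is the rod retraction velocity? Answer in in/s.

Rod-side annular area A_ann = π/4 × (3.78² − 2.39²) = 6.736 in^2
Flow into the rod-end port fills the annular volume.
v = Q / A

v ≈ 19.0 in/s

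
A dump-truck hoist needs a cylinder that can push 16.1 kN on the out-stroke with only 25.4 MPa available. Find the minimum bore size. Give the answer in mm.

D ≈ 28.4 mm

Extension force acts on the full piston face: F = P × (π/4)D².
D = √(4F / (πP)) = √(4 × 16.1 kN / (π × 25.4 MPa))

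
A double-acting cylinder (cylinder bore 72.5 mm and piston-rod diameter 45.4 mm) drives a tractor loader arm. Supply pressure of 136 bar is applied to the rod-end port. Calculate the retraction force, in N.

Rod-side annular area A_ann = π/4 × (72.5² − 45.4²) = 2509 mm^2
On retraction the pressure acts on the annular area (bore minus rod).
F = P × A_ann

F ≈ 34100 N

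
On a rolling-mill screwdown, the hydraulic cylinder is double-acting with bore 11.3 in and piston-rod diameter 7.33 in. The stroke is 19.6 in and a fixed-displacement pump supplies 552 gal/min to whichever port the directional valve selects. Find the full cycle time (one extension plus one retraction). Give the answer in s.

t ≈ 1.46 s

Cap-side area A_cap = π/4 × (11.3 in)² = 100.3 in^2
Rod-side annular area A_ann = π/4 × (11.3² − 7.33²) = 58.09 in^2
t_ext = A_cap·L/Q = 0.9249 s
t_ret = A_ann·L/Q = 0.5357 s
t_cycle = t_ext + t_ret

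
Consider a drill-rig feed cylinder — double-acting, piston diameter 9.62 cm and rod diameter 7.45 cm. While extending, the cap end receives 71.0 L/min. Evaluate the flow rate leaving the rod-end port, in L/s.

Cap-side area A_cap = π/4 × (9.62 cm)² = 72.68 cm^2
Rod-side annular area A_ann = π/4 × (9.62² − 7.45²) = 29.09 cm^2
Piston speed v = Q_in/A_cap; rod-end outflow Q_out = v × A_ann = Q_in × A_ann/A_cap.

Q_out ≈ 0.474 L/s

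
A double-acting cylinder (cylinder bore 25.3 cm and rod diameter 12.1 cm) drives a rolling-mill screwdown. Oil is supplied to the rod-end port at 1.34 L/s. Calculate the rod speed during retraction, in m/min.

v ≈ 2.07 m/min

Rod-side annular area A_ann = π/4 × (25.3² − 12.1²) = 387.7 cm^2
Flow into the rod-end port fills the annular volume.
v = Q / A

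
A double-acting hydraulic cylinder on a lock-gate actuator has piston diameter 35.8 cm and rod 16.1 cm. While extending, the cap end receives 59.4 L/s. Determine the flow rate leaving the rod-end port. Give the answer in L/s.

Q_out ≈ 47.4 L/s

Cap-side area A_cap = π/4 × (35.8 cm)² = 1007 cm^2
Rod-side annular area A_ann = π/4 × (35.8² − 16.1²) = 803.0 cm^2
Piston speed v = Q_in/A_cap; rod-end outflow Q_out = v × A_ann = Q_in × A_ann/A_cap.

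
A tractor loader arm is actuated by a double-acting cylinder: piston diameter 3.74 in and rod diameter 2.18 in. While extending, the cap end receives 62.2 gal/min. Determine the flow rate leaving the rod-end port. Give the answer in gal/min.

Q_out ≈ 41.1 gal/min

Cap-side area A_cap = π/4 × (3.74 in)² = 10.99 in^2
Rod-side annular area A_ann = π/4 × (3.74² − 2.18²) = 7.253 in^2
Piston speed v = Q_in/A_cap; rod-end outflow Q_out = v × A_ann = Q_in × A_ann/A_cap.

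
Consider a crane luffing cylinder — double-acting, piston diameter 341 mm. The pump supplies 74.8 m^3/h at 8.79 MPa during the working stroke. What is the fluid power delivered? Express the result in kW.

Hydraulic power = P × Q

W ≈ 183 kW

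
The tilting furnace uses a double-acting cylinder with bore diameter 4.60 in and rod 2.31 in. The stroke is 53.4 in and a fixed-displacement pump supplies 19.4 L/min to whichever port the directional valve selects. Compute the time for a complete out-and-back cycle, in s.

Cap-side area A_cap = π/4 × (4.60 in)² = 16.62 in^2
Rod-side annular area A_ann = π/4 × (4.60² − 2.31²) = 12.43 in^2
t_ext = A_cap·L/Q = 44.98 s
t_ret = A_ann·L/Q = 33.64 s
t_cycle = t_ext + t_ret

t ≈ 78.6 s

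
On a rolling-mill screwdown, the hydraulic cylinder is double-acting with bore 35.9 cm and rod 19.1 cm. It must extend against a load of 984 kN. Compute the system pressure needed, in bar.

Cap-side area A_cap = π/4 × (35.9 cm)² = 1012 cm^2
P = F / A = 984 kN / A

P ≈ 97.2 bar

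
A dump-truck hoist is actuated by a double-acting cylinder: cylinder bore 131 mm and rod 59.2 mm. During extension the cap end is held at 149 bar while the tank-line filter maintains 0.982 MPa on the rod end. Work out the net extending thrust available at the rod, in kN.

F ≈ 190 kN

Cap-side area A_cap = π/4 × (131 mm)² = 13480 mm^2
Rod-side annular area A_ann = π/4 × (131² − 59.2²) = 10730 mm^2
Net thrust = P_cap·A_cap − P_rod·A_ann = 200.8 kN − 10.53 kN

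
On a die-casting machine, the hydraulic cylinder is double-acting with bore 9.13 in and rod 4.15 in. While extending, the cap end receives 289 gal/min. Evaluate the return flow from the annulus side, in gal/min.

Cap-side area A_cap = π/4 × (9.13 in)² = 65.47 in^2
Rod-side annular area A_ann = π/4 × (9.13² − 4.15²) = 51.94 in^2
Piston speed v = Q_in/A_cap; rod-end outflow Q_out = v × A_ann = Q_in × A_ann/A_cap.

Q_out ≈ 229 gal/min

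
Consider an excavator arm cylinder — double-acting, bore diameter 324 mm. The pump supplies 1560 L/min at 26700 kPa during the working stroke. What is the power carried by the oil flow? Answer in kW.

W ≈ 694 kW

Hydraulic power = P × Q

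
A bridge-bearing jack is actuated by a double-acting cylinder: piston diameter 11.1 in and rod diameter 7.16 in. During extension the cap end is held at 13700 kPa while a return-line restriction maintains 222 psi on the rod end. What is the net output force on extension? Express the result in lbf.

Cap-side area A_cap = π/4 × (11.1 in)² = 96.77 in^2
Rod-side annular area A_ann = π/4 × (11.1² − 7.16²) = 56.50 in^2
Net thrust = P_cap·A_cap − P_rod·A_ann = 1.923e5 lbf − 12540 lbf

F ≈ 1.80e5 lbf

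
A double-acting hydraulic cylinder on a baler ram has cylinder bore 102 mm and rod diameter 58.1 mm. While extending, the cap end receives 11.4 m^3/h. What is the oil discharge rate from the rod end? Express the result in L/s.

Q_out ≈ 2.14 L/s

Cap-side area A_cap = π/4 × (102 mm)² = 8171 mm^2
Rod-side annular area A_ann = π/4 × (102² − 58.1²) = 5520 mm^2
Piston speed v = Q_in/A_cap; rod-end outflow Q_out = v × A_ann = Q_in × A_ann/A_cap.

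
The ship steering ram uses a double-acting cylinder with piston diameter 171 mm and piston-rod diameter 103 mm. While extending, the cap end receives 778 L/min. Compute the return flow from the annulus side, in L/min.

Q_out ≈ 496 L/min

Cap-side area A_cap = π/4 × (171 mm)² = 22970 mm^2
Rod-side annular area A_ann = π/4 × (171² − 103²) = 14630 mm^2
Piston speed v = Q_in/A_cap; rod-end outflow Q_out = v × A_ann = Q_in × A_ann/A_cap.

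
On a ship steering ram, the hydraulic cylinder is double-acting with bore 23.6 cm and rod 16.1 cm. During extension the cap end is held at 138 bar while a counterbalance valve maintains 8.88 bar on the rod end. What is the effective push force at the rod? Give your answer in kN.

Cap-side area A_cap = π/4 × (23.6 cm)² = 437.4 cm^2
Rod-side annular area A_ann = π/4 × (23.6² − 16.1²) = 233.9 cm^2
Net thrust = P_cap·A_cap − P_rod·A_ann = 603.7 kN − 20.77 kN

F ≈ 583 kN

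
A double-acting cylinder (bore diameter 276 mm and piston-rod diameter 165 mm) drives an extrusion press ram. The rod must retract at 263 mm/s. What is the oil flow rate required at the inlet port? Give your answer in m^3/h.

Q ≈ 36.4 m^3/h

Rod-side annular area A_ann = π/4 × (276² − 165²) = 38450 mm^2
Q = A × v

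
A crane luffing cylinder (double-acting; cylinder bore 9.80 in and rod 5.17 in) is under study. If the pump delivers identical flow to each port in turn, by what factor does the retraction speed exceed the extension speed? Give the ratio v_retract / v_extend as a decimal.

v_ret/v_ext ≈ 1.39

Cap-side area A_cap = π/4 × (9.80 in)² = 75.43 in^2
Rod-side annular area A_ann = π/4 × (9.80² − 5.17²) = 54.44 in^2
For equal Q, v ∝ 1/A, so v_ret/v_ext = A_cap/A_ann.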